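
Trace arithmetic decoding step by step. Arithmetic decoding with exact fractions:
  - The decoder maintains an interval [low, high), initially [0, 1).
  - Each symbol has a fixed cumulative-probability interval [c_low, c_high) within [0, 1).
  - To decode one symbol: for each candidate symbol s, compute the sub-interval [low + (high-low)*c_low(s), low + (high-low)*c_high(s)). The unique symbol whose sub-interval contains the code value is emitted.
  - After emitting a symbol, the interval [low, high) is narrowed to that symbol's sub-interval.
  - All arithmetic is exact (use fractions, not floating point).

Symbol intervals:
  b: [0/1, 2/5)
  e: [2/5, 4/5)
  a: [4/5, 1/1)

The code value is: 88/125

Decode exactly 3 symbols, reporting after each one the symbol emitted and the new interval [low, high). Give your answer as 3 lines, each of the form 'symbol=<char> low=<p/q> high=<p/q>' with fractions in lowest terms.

Step 1: interval [0/1, 1/1), width = 1/1 - 0/1 = 1/1
  'b': [0/1 + 1/1*0/1, 0/1 + 1/1*2/5) = [0/1, 2/5)
  'e': [0/1 + 1/1*2/5, 0/1 + 1/1*4/5) = [2/5, 4/5) <- contains code 88/125
  'a': [0/1 + 1/1*4/5, 0/1 + 1/1*1/1) = [4/5, 1/1)
  emit 'e', narrow to [2/5, 4/5)
Step 2: interval [2/5, 4/5), width = 4/5 - 2/5 = 2/5
  'b': [2/5 + 2/5*0/1, 2/5 + 2/5*2/5) = [2/5, 14/25)
  'e': [2/5 + 2/5*2/5, 2/5 + 2/5*4/5) = [14/25, 18/25) <- contains code 88/125
  'a': [2/5 + 2/5*4/5, 2/5 + 2/5*1/1) = [18/25, 4/5)
  emit 'e', narrow to [14/25, 18/25)
Step 3: interval [14/25, 18/25), width = 18/25 - 14/25 = 4/25
  'b': [14/25 + 4/25*0/1, 14/25 + 4/25*2/5) = [14/25, 78/125)
  'e': [14/25 + 4/25*2/5, 14/25 + 4/25*4/5) = [78/125, 86/125)
  'a': [14/25 + 4/25*4/5, 14/25 + 4/25*1/1) = [86/125, 18/25) <- contains code 88/125
  emit 'a', narrow to [86/125, 18/25)

Answer: symbol=e low=2/5 high=4/5
symbol=e low=14/25 high=18/25
symbol=a low=86/125 high=18/25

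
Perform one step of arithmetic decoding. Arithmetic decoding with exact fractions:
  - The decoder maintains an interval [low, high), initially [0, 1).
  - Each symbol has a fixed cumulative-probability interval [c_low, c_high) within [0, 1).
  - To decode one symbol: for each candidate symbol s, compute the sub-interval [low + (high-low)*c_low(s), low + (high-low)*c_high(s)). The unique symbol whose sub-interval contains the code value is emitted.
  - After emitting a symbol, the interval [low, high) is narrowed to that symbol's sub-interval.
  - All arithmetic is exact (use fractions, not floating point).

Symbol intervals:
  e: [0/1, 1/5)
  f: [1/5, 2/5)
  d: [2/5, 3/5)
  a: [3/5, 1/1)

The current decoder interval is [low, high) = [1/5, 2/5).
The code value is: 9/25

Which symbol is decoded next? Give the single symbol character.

Answer: a

Derivation:
Interval width = high − low = 2/5 − 1/5 = 1/5
Scaled code = (code − low) / width = (9/25 − 1/5) / 1/5 = 4/5
  e: [0/1, 1/5) 
  f: [1/5, 2/5) 
  d: [2/5, 3/5) 
  a: [3/5, 1/1) ← scaled code falls here ✓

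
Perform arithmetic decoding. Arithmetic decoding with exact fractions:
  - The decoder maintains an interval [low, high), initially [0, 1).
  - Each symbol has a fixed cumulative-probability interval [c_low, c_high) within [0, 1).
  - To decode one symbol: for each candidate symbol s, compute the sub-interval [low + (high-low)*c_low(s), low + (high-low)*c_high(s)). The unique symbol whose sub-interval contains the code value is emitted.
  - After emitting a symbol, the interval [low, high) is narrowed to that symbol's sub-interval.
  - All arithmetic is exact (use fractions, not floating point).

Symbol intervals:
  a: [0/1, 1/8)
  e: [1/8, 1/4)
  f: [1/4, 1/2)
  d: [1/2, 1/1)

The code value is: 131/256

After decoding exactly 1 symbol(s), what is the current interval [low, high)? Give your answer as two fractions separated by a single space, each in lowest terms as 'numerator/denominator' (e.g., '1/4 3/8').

Answer: 1/2 1/1

Derivation:
Step 1: interval [0/1, 1/1), width = 1/1 - 0/1 = 1/1
  'a': [0/1 + 1/1*0/1, 0/1 + 1/1*1/8) = [0/1, 1/8)
  'e': [0/1 + 1/1*1/8, 0/1 + 1/1*1/4) = [1/8, 1/4)
  'f': [0/1 + 1/1*1/4, 0/1 + 1/1*1/2) = [1/4, 1/2)
  'd': [0/1 + 1/1*1/2, 0/1 + 1/1*1/1) = [1/2, 1/1) <- contains code 131/256
  emit 'd', narrow to [1/2, 1/1)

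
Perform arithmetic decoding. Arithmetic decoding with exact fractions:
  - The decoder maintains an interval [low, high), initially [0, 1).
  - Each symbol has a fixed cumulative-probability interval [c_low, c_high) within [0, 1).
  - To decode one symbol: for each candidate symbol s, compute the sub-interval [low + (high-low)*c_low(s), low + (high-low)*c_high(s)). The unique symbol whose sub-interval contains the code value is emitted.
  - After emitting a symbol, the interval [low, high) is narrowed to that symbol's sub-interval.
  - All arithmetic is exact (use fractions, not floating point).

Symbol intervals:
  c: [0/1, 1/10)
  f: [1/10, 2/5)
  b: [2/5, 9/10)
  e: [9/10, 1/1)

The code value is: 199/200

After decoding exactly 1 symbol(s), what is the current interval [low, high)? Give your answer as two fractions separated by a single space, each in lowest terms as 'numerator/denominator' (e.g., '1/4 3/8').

Answer: 9/10 1/1

Derivation:
Step 1: interval [0/1, 1/1), width = 1/1 - 0/1 = 1/1
  'c': [0/1 + 1/1*0/1, 0/1 + 1/1*1/10) = [0/1, 1/10)
  'f': [0/1 + 1/1*1/10, 0/1 + 1/1*2/5) = [1/10, 2/5)
  'b': [0/1 + 1/1*2/5, 0/1 + 1/1*9/10) = [2/5, 9/10)
  'e': [0/1 + 1/1*9/10, 0/1 + 1/1*1/1) = [9/10, 1/1) <- contains code 199/200
  emit 'e', narrow to [9/10, 1/1)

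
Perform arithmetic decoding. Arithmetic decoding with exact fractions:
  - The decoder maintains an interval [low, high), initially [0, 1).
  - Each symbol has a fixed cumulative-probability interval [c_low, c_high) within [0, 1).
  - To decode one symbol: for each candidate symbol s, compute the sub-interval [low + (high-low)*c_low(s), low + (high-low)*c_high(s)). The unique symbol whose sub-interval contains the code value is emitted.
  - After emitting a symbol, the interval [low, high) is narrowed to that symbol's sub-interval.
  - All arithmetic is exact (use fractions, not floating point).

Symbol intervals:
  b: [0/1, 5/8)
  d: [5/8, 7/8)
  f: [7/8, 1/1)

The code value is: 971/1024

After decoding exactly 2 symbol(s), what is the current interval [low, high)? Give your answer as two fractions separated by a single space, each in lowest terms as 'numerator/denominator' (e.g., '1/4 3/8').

Answer: 7/8 61/64

Derivation:
Step 1: interval [0/1, 1/1), width = 1/1 - 0/1 = 1/1
  'b': [0/1 + 1/1*0/1, 0/1 + 1/1*5/8) = [0/1, 5/8)
  'd': [0/1 + 1/1*5/8, 0/1 + 1/1*7/8) = [5/8, 7/8)
  'f': [0/1 + 1/1*7/8, 0/1 + 1/1*1/1) = [7/8, 1/1) <- contains code 971/1024
  emit 'f', narrow to [7/8, 1/1)
Step 2: interval [7/8, 1/1), width = 1/1 - 7/8 = 1/8
  'b': [7/8 + 1/8*0/1, 7/8 + 1/8*5/8) = [7/8, 61/64) <- contains code 971/1024
  'd': [7/8 + 1/8*5/8, 7/8 + 1/8*7/8) = [61/64, 63/64)
  'f': [7/8 + 1/8*7/8, 7/8 + 1/8*1/1) = [63/64, 1/1)
  emit 'b', narrow to [7/8, 61/64)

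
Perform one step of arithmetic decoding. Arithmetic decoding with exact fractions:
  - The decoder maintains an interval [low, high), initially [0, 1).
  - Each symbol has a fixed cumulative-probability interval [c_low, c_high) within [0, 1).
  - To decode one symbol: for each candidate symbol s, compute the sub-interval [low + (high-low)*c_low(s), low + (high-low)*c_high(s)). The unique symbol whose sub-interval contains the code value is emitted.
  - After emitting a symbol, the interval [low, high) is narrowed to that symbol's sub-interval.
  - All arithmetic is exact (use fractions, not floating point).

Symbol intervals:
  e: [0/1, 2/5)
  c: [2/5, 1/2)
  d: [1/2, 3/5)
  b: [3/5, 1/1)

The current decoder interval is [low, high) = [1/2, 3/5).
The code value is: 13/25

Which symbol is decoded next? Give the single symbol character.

Answer: e

Derivation:
Interval width = high − low = 3/5 − 1/2 = 1/10
Scaled code = (code − low) / width = (13/25 − 1/2) / 1/10 = 1/5
  e: [0/1, 2/5) ← scaled code falls here ✓
  c: [2/5, 1/2) 
  d: [1/2, 3/5) 
  b: [3/5, 1/1) 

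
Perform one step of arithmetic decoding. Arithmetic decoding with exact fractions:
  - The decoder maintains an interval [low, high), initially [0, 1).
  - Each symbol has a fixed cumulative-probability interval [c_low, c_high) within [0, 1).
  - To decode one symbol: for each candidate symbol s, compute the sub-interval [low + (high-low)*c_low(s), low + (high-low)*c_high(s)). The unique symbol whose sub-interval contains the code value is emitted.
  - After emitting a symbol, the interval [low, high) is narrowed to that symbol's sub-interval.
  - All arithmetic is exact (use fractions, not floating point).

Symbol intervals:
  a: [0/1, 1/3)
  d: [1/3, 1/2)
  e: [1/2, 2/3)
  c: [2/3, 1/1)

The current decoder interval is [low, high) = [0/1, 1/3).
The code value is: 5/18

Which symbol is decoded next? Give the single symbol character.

Interval width = high − low = 1/3 − 0/1 = 1/3
Scaled code = (code − low) / width = (5/18 − 0/1) / 1/3 = 5/6
  a: [0/1, 1/3) 
  d: [1/3, 1/2) 
  e: [1/2, 2/3) 
  c: [2/3, 1/1) ← scaled code falls here ✓

Answer: c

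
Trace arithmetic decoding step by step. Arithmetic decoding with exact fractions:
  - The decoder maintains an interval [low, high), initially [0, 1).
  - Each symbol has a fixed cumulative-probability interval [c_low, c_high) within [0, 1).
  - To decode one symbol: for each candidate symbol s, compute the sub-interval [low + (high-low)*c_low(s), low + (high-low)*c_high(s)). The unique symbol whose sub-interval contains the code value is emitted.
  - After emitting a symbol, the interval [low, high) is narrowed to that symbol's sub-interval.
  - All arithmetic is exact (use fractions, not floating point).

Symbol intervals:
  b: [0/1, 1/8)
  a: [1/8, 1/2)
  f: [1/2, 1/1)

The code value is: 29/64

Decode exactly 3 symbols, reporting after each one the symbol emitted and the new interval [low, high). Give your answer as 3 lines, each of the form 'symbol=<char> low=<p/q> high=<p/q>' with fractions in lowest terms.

Step 1: interval [0/1, 1/1), width = 1/1 - 0/1 = 1/1
  'b': [0/1 + 1/1*0/1, 0/1 + 1/1*1/8) = [0/1, 1/8)
  'a': [0/1 + 1/1*1/8, 0/1 + 1/1*1/2) = [1/8, 1/2) <- contains code 29/64
  'f': [0/1 + 1/1*1/2, 0/1 + 1/1*1/1) = [1/2, 1/1)
  emit 'a', narrow to [1/8, 1/2)
Step 2: interval [1/8, 1/2), width = 1/2 - 1/8 = 3/8
  'b': [1/8 + 3/8*0/1, 1/8 + 3/8*1/8) = [1/8, 11/64)
  'a': [1/8 + 3/8*1/8, 1/8 + 3/8*1/2) = [11/64, 5/16)
  'f': [1/8 + 3/8*1/2, 1/8 + 3/8*1/1) = [5/16, 1/2) <- contains code 29/64
  emit 'f', narrow to [5/16, 1/2)
Step 3: interval [5/16, 1/2), width = 1/2 - 5/16 = 3/16
  'b': [5/16 + 3/16*0/1, 5/16 + 3/16*1/8) = [5/16, 43/128)
  'a': [5/16 + 3/16*1/8, 5/16 + 3/16*1/2) = [43/128, 13/32)
  'f': [5/16 + 3/16*1/2, 5/16 + 3/16*1/1) = [13/32, 1/2) <- contains code 29/64
  emit 'f', narrow to [13/32, 1/2)

Answer: symbol=a low=1/8 high=1/2
symbol=f low=5/16 high=1/2
symbol=f low=13/32 high=1/2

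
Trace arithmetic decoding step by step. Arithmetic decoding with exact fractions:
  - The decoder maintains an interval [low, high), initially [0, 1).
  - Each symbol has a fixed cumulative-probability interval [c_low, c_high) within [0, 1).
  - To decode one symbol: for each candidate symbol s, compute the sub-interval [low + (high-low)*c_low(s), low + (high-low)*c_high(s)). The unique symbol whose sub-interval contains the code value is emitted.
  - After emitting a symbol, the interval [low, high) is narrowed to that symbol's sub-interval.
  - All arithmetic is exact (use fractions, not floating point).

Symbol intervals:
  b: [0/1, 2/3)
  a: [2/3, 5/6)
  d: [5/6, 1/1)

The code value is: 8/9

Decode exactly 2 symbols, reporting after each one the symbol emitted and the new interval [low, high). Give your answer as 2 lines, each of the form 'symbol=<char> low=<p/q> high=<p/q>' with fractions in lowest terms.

Step 1: interval [0/1, 1/1), width = 1/1 - 0/1 = 1/1
  'b': [0/1 + 1/1*0/1, 0/1 + 1/1*2/3) = [0/1, 2/3)
  'a': [0/1 + 1/1*2/3, 0/1 + 1/1*5/6) = [2/3, 5/6)
  'd': [0/1 + 1/1*5/6, 0/1 + 1/1*1/1) = [5/6, 1/1) <- contains code 8/9
  emit 'd', narrow to [5/6, 1/1)
Step 2: interval [5/6, 1/1), width = 1/1 - 5/6 = 1/6
  'b': [5/6 + 1/6*0/1, 5/6 + 1/6*2/3) = [5/6, 17/18) <- contains code 8/9
  'a': [5/6 + 1/6*2/3, 5/6 + 1/6*5/6) = [17/18, 35/36)
  'd': [5/6 + 1/6*5/6, 5/6 + 1/6*1/1) = [35/36, 1/1)
  emit 'b', narrow to [5/6, 17/18)

Answer: symbol=d low=5/6 high=1/1
symbol=b low=5/6 high=17/18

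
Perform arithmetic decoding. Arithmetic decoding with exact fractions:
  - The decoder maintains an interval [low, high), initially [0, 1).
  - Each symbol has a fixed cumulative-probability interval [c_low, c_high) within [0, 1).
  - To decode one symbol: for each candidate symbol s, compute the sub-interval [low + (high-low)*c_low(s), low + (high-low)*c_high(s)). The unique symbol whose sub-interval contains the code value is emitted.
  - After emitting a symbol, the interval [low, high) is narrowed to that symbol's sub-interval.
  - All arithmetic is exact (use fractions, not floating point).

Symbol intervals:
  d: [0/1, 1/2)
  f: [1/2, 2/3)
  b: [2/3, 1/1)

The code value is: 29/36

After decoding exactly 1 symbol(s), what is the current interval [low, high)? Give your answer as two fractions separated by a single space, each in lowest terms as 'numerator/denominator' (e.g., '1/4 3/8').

Step 1: interval [0/1, 1/1), width = 1/1 - 0/1 = 1/1
  'd': [0/1 + 1/1*0/1, 0/1 + 1/1*1/2) = [0/1, 1/2)
  'f': [0/1 + 1/1*1/2, 0/1 + 1/1*2/3) = [1/2, 2/3)
  'b': [0/1 + 1/1*2/3, 0/1 + 1/1*1/1) = [2/3, 1/1) <- contains code 29/36
  emit 'b', narrow to [2/3, 1/1)

Answer: 2/3 1/1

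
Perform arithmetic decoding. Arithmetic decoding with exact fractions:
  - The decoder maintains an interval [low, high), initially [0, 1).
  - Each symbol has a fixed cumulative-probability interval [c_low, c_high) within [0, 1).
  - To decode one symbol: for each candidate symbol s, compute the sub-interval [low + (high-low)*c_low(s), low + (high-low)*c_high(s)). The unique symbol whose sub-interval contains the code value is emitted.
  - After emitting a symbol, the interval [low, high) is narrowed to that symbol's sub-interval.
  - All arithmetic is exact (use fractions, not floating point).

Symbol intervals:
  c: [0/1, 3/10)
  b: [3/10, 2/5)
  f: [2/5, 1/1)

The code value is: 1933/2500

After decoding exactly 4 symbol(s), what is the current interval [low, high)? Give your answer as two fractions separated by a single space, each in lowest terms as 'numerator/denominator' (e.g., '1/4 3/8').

Step 1: interval [0/1, 1/1), width = 1/1 - 0/1 = 1/1
  'c': [0/1 + 1/1*0/1, 0/1 + 1/1*3/10) = [0/1, 3/10)
  'b': [0/1 + 1/1*3/10, 0/1 + 1/1*2/5) = [3/10, 2/5)
  'f': [0/1 + 1/1*2/5, 0/1 + 1/1*1/1) = [2/5, 1/1) <- contains code 1933/2500
  emit 'f', narrow to [2/5, 1/1)
Step 2: interval [2/5, 1/1), width = 1/1 - 2/5 = 3/5
  'c': [2/5 + 3/5*0/1, 2/5 + 3/5*3/10) = [2/5, 29/50)
  'b': [2/5 + 3/5*3/10, 2/5 + 3/5*2/5) = [29/50, 16/25)
  'f': [2/5 + 3/5*2/5, 2/5 + 3/5*1/1) = [16/25, 1/1) <- contains code 1933/2500
  emit 'f', narrow to [16/25, 1/1)
Step 3: interval [16/25, 1/1), width = 1/1 - 16/25 = 9/25
  'c': [16/25 + 9/25*0/1, 16/25 + 9/25*3/10) = [16/25, 187/250)
  'b': [16/25 + 9/25*3/10, 16/25 + 9/25*2/5) = [187/250, 98/125) <- contains code 1933/2500
  'f': [16/25 + 9/25*2/5, 16/25 + 9/25*1/1) = [98/125, 1/1)
  emit 'b', narrow to [187/250, 98/125)
Step 4: interval [187/250, 98/125), width = 98/125 - 187/250 = 9/250
  'c': [187/250 + 9/250*0/1, 187/250 + 9/250*3/10) = [187/250, 1897/2500)
  'b': [187/250 + 9/250*3/10, 187/250 + 9/250*2/5) = [1897/2500, 953/1250)
  'f': [187/250 + 9/250*2/5, 187/250 + 9/250*1/1) = [953/1250, 98/125) <- contains code 1933/2500
  emit 'f', narrow to [953/1250, 98/125)

Answer: 953/1250 98/125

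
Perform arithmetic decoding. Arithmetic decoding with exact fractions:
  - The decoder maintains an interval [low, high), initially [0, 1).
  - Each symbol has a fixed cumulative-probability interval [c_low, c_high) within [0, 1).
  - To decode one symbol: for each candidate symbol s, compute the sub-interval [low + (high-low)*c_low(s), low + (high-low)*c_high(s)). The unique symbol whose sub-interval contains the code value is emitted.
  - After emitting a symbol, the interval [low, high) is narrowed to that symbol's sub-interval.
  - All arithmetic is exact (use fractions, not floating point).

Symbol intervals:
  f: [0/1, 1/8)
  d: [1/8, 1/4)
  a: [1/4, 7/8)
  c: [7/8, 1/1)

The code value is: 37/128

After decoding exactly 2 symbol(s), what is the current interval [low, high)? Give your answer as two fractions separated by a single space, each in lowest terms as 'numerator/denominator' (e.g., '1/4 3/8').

Step 1: interval [0/1, 1/1), width = 1/1 - 0/1 = 1/1
  'f': [0/1 + 1/1*0/1, 0/1 + 1/1*1/8) = [0/1, 1/8)
  'd': [0/1 + 1/1*1/8, 0/1 + 1/1*1/4) = [1/8, 1/4)
  'a': [0/1 + 1/1*1/4, 0/1 + 1/1*7/8) = [1/4, 7/8) <- contains code 37/128
  'c': [0/1 + 1/1*7/8, 0/1 + 1/1*1/1) = [7/8, 1/1)
  emit 'a', narrow to [1/4, 7/8)
Step 2: interval [1/4, 7/8), width = 7/8 - 1/4 = 5/8
  'f': [1/4 + 5/8*0/1, 1/4 + 5/8*1/8) = [1/4, 21/64) <- contains code 37/128
  'd': [1/4 + 5/8*1/8, 1/4 + 5/8*1/4) = [21/64, 13/32)
  'a': [1/4 + 5/8*1/4, 1/4 + 5/8*7/8) = [13/32, 51/64)
  'c': [1/4 + 5/8*7/8, 1/4 + 5/8*1/1) = [51/64, 7/8)
  emit 'f', narrow to [1/4, 21/64)

Answer: 1/4 21/64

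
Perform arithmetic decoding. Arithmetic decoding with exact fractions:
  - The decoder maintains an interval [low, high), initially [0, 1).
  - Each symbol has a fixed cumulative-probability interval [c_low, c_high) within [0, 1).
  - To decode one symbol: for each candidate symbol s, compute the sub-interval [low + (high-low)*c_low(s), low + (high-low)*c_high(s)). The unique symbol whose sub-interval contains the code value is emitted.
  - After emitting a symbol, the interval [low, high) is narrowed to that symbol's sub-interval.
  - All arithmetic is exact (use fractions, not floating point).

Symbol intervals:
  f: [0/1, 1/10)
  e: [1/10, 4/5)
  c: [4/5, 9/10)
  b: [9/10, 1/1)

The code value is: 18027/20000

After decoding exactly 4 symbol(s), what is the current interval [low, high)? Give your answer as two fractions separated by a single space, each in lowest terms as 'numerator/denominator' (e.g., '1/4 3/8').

Answer: 901/1000 9017/10000

Derivation:
Step 1: interval [0/1, 1/1), width = 1/1 - 0/1 = 1/1
  'f': [0/1 + 1/1*0/1, 0/1 + 1/1*1/10) = [0/1, 1/10)
  'e': [0/1 + 1/1*1/10, 0/1 + 1/1*4/5) = [1/10, 4/5)
  'c': [0/1 + 1/1*4/5, 0/1 + 1/1*9/10) = [4/5, 9/10)
  'b': [0/1 + 1/1*9/10, 0/1 + 1/1*1/1) = [9/10, 1/1) <- contains code 18027/20000
  emit 'b', narrow to [9/10, 1/1)
Step 2: interval [9/10, 1/1), width = 1/1 - 9/10 = 1/10
  'f': [9/10 + 1/10*0/1, 9/10 + 1/10*1/10) = [9/10, 91/100) <- contains code 18027/20000
  'e': [9/10 + 1/10*1/10, 9/10 + 1/10*4/5) = [91/100, 49/50)
  'c': [9/10 + 1/10*4/5, 9/10 + 1/10*9/10) = [49/50, 99/100)
  'b': [9/10 + 1/10*9/10, 9/10 + 1/10*1/1) = [99/100, 1/1)
  emit 'f', narrow to [9/10, 91/100)
Step 3: interval [9/10, 91/100), width = 91/100 - 9/10 = 1/100
  'f': [9/10 + 1/100*0/1, 9/10 + 1/100*1/10) = [9/10, 901/1000)
  'e': [9/10 + 1/100*1/10, 9/10 + 1/100*4/5) = [901/1000, 227/250) <- contains code 18027/20000
  'c': [9/10 + 1/100*4/5, 9/10 + 1/100*9/10) = [227/250, 909/1000)
  'b': [9/10 + 1/100*9/10, 9/10 + 1/100*1/1) = [909/1000, 91/100)
  emit 'e', narrow to [901/1000, 227/250)
Step 4: interval [901/1000, 227/250), width = 227/250 - 901/1000 = 7/1000
  'f': [901/1000 + 7/1000*0/1, 901/1000 + 7/1000*1/10) = [901/1000, 9017/10000) <- contains code 18027/20000
  'e': [901/1000 + 7/1000*1/10, 901/1000 + 7/1000*4/5) = [9017/10000, 4533/5000)
  'c': [901/1000 + 7/1000*4/5, 901/1000 + 7/1000*9/10) = [4533/5000, 9073/10000)
  'b': [901/1000 + 7/1000*9/10, 901/1000 + 7/1000*1/1) = [9073/10000, 227/250)
  emit 'f', narrow to [901/1000, 9017/10000)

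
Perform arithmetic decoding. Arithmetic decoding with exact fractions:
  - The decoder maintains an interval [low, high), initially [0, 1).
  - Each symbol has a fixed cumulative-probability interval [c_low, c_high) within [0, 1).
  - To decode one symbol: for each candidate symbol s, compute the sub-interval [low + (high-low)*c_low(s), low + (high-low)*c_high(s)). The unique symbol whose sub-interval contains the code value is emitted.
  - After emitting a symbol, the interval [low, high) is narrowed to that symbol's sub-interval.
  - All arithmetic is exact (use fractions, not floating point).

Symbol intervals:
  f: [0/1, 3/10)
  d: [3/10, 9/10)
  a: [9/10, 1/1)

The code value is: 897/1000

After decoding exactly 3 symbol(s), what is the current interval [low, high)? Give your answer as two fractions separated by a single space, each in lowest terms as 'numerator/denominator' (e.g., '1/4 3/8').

Answer: 447/500 9/10

Derivation:
Step 1: interval [0/1, 1/1), width = 1/1 - 0/1 = 1/1
  'f': [0/1 + 1/1*0/1, 0/1 + 1/1*3/10) = [0/1, 3/10)
  'd': [0/1 + 1/1*3/10, 0/1 + 1/1*9/10) = [3/10, 9/10) <- contains code 897/1000
  'a': [0/1 + 1/1*9/10, 0/1 + 1/1*1/1) = [9/10, 1/1)
  emit 'd', narrow to [3/10, 9/10)
Step 2: interval [3/10, 9/10), width = 9/10 - 3/10 = 3/5
  'f': [3/10 + 3/5*0/1, 3/10 + 3/5*3/10) = [3/10, 12/25)
  'd': [3/10 + 3/5*3/10, 3/10 + 3/5*9/10) = [12/25, 21/25)
  'a': [3/10 + 3/5*9/10, 3/10 + 3/5*1/1) = [21/25, 9/10) <- contains code 897/1000
  emit 'a', narrow to [21/25, 9/10)
Step 3: interval [21/25, 9/10), width = 9/10 - 21/25 = 3/50
  'f': [21/25 + 3/50*0/1, 21/25 + 3/50*3/10) = [21/25, 429/500)
  'd': [21/25 + 3/50*3/10, 21/25 + 3/50*9/10) = [429/500, 447/500)
  'a': [21/25 + 3/50*9/10, 21/25 + 3/50*1/1) = [447/500, 9/10) <- contains code 897/1000
  emit 'a', narrow to [447/500, 9/10)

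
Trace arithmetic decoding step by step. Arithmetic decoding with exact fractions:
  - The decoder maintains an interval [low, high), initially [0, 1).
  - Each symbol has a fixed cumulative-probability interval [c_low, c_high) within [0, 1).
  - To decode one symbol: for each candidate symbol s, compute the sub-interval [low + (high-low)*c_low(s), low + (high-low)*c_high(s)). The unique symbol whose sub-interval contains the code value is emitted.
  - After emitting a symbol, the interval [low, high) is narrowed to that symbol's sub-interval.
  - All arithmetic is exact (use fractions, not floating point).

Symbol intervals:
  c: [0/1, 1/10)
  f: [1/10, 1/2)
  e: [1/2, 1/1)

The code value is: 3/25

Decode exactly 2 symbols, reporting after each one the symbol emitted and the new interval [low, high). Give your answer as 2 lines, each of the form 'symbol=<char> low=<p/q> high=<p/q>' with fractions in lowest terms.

Answer: symbol=f low=1/10 high=1/2
symbol=c low=1/10 high=7/50

Derivation:
Step 1: interval [0/1, 1/1), width = 1/1 - 0/1 = 1/1
  'c': [0/1 + 1/1*0/1, 0/1 + 1/1*1/10) = [0/1, 1/10)
  'f': [0/1 + 1/1*1/10, 0/1 + 1/1*1/2) = [1/10, 1/2) <- contains code 3/25
  'e': [0/1 + 1/1*1/2, 0/1 + 1/1*1/1) = [1/2, 1/1)
  emit 'f', narrow to [1/10, 1/2)
Step 2: interval [1/10, 1/2), width = 1/2 - 1/10 = 2/5
  'c': [1/10 + 2/5*0/1, 1/10 + 2/5*1/10) = [1/10, 7/50) <- contains code 3/25
  'f': [1/10 + 2/5*1/10, 1/10 + 2/5*1/2) = [7/50, 3/10)
  'e': [1/10 + 2/5*1/2, 1/10 + 2/5*1/1) = [3/10, 1/2)
  emit 'c', narrow to [1/10, 7/50)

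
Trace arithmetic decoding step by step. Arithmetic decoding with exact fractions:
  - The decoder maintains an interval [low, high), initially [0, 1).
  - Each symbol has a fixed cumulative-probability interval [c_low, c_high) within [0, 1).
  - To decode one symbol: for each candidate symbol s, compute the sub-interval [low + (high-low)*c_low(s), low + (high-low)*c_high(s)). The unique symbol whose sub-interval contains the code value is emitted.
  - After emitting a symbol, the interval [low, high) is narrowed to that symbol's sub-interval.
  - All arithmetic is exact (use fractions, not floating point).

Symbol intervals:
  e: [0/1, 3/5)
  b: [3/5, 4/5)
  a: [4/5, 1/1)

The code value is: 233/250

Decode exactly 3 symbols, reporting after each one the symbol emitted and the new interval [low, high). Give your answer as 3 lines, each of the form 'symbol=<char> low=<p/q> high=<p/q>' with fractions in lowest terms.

Step 1: interval [0/1, 1/1), width = 1/1 - 0/1 = 1/1
  'e': [0/1 + 1/1*0/1, 0/1 + 1/1*3/5) = [0/1, 3/5)
  'b': [0/1 + 1/1*3/5, 0/1 + 1/1*4/5) = [3/5, 4/5)
  'a': [0/1 + 1/1*4/5, 0/1 + 1/1*1/1) = [4/5, 1/1) <- contains code 233/250
  emit 'a', narrow to [4/5, 1/1)
Step 2: interval [4/5, 1/1), width = 1/1 - 4/5 = 1/5
  'e': [4/5 + 1/5*0/1, 4/5 + 1/5*3/5) = [4/5, 23/25)
  'b': [4/5 + 1/5*3/5, 4/5 + 1/5*4/5) = [23/25, 24/25) <- contains code 233/250
  'a': [4/5 + 1/5*4/5, 4/5 + 1/5*1/1) = [24/25, 1/1)
  emit 'b', narrow to [23/25, 24/25)
Step 3: interval [23/25, 24/25), width = 24/25 - 23/25 = 1/25
  'e': [23/25 + 1/25*0/1, 23/25 + 1/25*3/5) = [23/25, 118/125) <- contains code 233/250
  'b': [23/25 + 1/25*3/5, 23/25 + 1/25*4/5) = [118/125, 119/125)
  'a': [23/25 + 1/25*4/5, 23/25 + 1/25*1/1) = [119/125, 24/25)
  emit 'e', narrow to [23/25, 118/125)

Answer: symbol=a low=4/5 high=1/1
symbol=b low=23/25 high=24/25
symbol=e low=23/25 high=118/125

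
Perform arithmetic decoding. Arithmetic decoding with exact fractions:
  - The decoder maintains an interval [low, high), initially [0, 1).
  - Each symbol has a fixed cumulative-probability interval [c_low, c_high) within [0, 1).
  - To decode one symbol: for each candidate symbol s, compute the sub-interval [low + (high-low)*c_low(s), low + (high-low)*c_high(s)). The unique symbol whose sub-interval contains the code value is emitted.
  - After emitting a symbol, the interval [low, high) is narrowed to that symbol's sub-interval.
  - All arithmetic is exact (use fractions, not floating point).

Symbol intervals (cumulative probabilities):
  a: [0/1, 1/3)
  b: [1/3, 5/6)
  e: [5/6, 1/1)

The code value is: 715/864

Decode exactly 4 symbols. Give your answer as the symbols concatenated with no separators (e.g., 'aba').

Answer: beeb

Derivation:
Step 1: interval [0/1, 1/1), width = 1/1 - 0/1 = 1/1
  'a': [0/1 + 1/1*0/1, 0/1 + 1/1*1/3) = [0/1, 1/3)
  'b': [0/1 + 1/1*1/3, 0/1 + 1/1*5/6) = [1/3, 5/6) <- contains code 715/864
  'e': [0/1 + 1/1*5/6, 0/1 + 1/1*1/1) = [5/6, 1/1)
  emit 'b', narrow to [1/3, 5/6)
Step 2: interval [1/3, 5/6), width = 5/6 - 1/3 = 1/2
  'a': [1/3 + 1/2*0/1, 1/3 + 1/2*1/3) = [1/3, 1/2)
  'b': [1/3 + 1/2*1/3, 1/3 + 1/2*5/6) = [1/2, 3/4)
  'e': [1/3 + 1/2*5/6, 1/3 + 1/2*1/1) = [3/4, 5/6) <- contains code 715/864
  emit 'e', narrow to [3/4, 5/6)
Step 3: interval [3/4, 5/6), width = 5/6 - 3/4 = 1/12
  'a': [3/4 + 1/12*0/1, 3/4 + 1/12*1/3) = [3/4, 7/9)
  'b': [3/4 + 1/12*1/3, 3/4 + 1/12*5/6) = [7/9, 59/72)
  'e': [3/4 + 1/12*5/6, 3/4 + 1/12*1/1) = [59/72, 5/6) <- contains code 715/864
  emit 'e', narrow to [59/72, 5/6)
Step 4: interval [59/72, 5/6), width = 5/6 - 59/72 = 1/72
  'a': [59/72 + 1/72*0/1, 59/72 + 1/72*1/3) = [59/72, 89/108)
  'b': [59/72 + 1/72*1/3, 59/72 + 1/72*5/6) = [89/108, 359/432) <- contains code 715/864
  'e': [59/72 + 1/72*5/6, 59/72 + 1/72*1/1) = [359/432, 5/6)
  emit 'b', narrow to [89/108, 359/432)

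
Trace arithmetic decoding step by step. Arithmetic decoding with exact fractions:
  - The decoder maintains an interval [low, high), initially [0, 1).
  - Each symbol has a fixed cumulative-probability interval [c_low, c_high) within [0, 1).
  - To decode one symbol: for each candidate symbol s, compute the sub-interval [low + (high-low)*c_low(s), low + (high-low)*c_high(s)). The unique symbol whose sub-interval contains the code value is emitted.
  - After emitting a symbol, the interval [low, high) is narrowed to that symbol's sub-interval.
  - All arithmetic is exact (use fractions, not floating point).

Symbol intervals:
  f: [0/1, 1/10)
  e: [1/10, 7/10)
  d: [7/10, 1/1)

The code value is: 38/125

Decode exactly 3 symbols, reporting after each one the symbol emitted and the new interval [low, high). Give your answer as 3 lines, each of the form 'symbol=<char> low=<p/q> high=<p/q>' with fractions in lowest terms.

Step 1: interval [0/1, 1/1), width = 1/1 - 0/1 = 1/1
  'f': [0/1 + 1/1*0/1, 0/1 + 1/1*1/10) = [0/1, 1/10)
  'e': [0/1 + 1/1*1/10, 0/1 + 1/1*7/10) = [1/10, 7/10) <- contains code 38/125
  'd': [0/1 + 1/1*7/10, 0/1 + 1/1*1/1) = [7/10, 1/1)
  emit 'e', narrow to [1/10, 7/10)
Step 2: interval [1/10, 7/10), width = 7/10 - 1/10 = 3/5
  'f': [1/10 + 3/5*0/1, 1/10 + 3/5*1/10) = [1/10, 4/25)
  'e': [1/10 + 3/5*1/10, 1/10 + 3/5*7/10) = [4/25, 13/25) <- contains code 38/125
  'd': [1/10 + 3/5*7/10, 1/10 + 3/5*1/1) = [13/25, 7/10)
  emit 'e', narrow to [4/25, 13/25)
Step 3: interval [4/25, 13/25), width = 13/25 - 4/25 = 9/25
  'f': [4/25 + 9/25*0/1, 4/25 + 9/25*1/10) = [4/25, 49/250)
  'e': [4/25 + 9/25*1/10, 4/25 + 9/25*7/10) = [49/250, 103/250) <- contains code 38/125
  'd': [4/25 + 9/25*7/10, 4/25 + 9/25*1/1) = [103/250, 13/25)
  emit 'e', narrow to [49/250, 103/250)

Answer: symbol=e low=1/10 high=7/10
symbol=e low=4/25 high=13/25
symbol=e low=49/250 high=103/250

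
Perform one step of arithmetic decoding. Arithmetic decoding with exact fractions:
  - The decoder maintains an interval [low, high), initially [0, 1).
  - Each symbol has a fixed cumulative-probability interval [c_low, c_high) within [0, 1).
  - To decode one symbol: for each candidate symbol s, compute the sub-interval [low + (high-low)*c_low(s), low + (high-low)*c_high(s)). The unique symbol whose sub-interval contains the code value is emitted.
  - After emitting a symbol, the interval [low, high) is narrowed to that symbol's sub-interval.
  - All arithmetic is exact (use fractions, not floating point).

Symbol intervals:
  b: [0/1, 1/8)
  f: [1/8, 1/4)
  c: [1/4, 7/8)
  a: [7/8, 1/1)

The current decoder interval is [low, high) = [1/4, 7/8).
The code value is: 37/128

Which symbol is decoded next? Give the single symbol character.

Interval width = high − low = 7/8 − 1/4 = 5/8
Scaled code = (code − low) / width = (37/128 − 1/4) / 5/8 = 1/16
  b: [0/1, 1/8) ← scaled code falls here ✓
  f: [1/8, 1/4) 
  c: [1/4, 7/8) 
  a: [7/8, 1/1) 

Answer: b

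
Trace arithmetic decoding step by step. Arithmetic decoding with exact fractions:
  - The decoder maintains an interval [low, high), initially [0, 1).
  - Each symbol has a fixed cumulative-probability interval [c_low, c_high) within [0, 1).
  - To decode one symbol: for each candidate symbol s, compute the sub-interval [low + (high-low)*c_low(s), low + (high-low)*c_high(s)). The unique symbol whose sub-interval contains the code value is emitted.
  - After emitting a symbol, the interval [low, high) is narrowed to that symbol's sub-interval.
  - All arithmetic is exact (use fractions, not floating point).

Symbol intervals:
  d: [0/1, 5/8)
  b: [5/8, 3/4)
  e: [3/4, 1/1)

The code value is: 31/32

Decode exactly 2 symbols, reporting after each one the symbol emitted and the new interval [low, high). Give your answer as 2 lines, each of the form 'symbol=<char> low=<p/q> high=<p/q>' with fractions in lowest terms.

Step 1: interval [0/1, 1/1), width = 1/1 - 0/1 = 1/1
  'd': [0/1 + 1/1*0/1, 0/1 + 1/1*5/8) = [0/1, 5/8)
  'b': [0/1 + 1/1*5/8, 0/1 + 1/1*3/4) = [5/8, 3/4)
  'e': [0/1 + 1/1*3/4, 0/1 + 1/1*1/1) = [3/4, 1/1) <- contains code 31/32
  emit 'e', narrow to [3/4, 1/1)
Step 2: interval [3/4, 1/1), width = 1/1 - 3/4 = 1/4
  'd': [3/4 + 1/4*0/1, 3/4 + 1/4*5/8) = [3/4, 29/32)
  'b': [3/4 + 1/4*5/8, 3/4 + 1/4*3/4) = [29/32, 15/16)
  'e': [3/4 + 1/4*3/4, 3/4 + 1/4*1/1) = [15/16, 1/1) <- contains code 31/32
  emit 'e', narrow to [15/16, 1/1)

Answer: symbol=e low=3/4 high=1/1
symbol=e low=15/16 high=1/1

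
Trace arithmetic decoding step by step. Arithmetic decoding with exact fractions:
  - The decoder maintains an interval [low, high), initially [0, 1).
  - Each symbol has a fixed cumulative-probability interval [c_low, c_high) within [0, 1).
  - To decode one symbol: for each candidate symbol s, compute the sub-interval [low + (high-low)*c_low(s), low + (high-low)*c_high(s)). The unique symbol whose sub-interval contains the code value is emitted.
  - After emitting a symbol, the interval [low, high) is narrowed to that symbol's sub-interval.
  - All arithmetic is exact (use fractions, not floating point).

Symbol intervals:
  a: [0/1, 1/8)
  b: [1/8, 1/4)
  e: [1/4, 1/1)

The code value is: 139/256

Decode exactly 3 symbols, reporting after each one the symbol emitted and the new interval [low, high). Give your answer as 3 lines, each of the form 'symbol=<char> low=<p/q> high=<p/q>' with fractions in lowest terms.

Step 1: interval [0/1, 1/1), width = 1/1 - 0/1 = 1/1
  'a': [0/1 + 1/1*0/1, 0/1 + 1/1*1/8) = [0/1, 1/8)
  'b': [0/1 + 1/1*1/8, 0/1 + 1/1*1/4) = [1/8, 1/4)
  'e': [0/1 + 1/1*1/4, 0/1 + 1/1*1/1) = [1/4, 1/1) <- contains code 139/256
  emit 'e', narrow to [1/4, 1/1)
Step 2: interval [1/4, 1/1), width = 1/1 - 1/4 = 3/4
  'a': [1/4 + 3/4*0/1, 1/4 + 3/4*1/8) = [1/4, 11/32)
  'b': [1/4 + 3/4*1/8, 1/4 + 3/4*1/4) = [11/32, 7/16)
  'e': [1/4 + 3/4*1/4, 1/4 + 3/4*1/1) = [7/16, 1/1) <- contains code 139/256
  emit 'e', narrow to [7/16, 1/1)
Step 3: interval [7/16, 1/1), width = 1/1 - 7/16 = 9/16
  'a': [7/16 + 9/16*0/1, 7/16 + 9/16*1/8) = [7/16, 65/128)
  'b': [7/16 + 9/16*1/8, 7/16 + 9/16*1/4) = [65/128, 37/64) <- contains code 139/256
  'e': [7/16 + 9/16*1/4, 7/16 + 9/16*1/1) = [37/64, 1/1)
  emit 'b', narrow to [65/128, 37/64)

Answer: symbol=e low=1/4 high=1/1
symbol=e low=7/16 high=1/1
symbol=b low=65/128 high=37/64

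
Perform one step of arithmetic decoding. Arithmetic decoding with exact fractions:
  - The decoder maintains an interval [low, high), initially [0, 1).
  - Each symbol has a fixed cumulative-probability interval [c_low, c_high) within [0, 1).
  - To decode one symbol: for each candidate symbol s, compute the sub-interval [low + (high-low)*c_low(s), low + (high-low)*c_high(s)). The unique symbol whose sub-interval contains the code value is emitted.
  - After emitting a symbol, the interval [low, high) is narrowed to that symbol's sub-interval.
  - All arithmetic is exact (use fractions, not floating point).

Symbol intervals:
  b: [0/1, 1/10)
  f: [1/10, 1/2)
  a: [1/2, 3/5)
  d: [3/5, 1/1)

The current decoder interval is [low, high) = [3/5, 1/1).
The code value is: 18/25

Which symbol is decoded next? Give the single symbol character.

Interval width = high − low = 1/1 − 3/5 = 2/5
Scaled code = (code − low) / width = (18/25 − 3/5) / 2/5 = 3/10
  b: [0/1, 1/10) 
  f: [1/10, 1/2) ← scaled code falls here ✓
  a: [1/2, 3/5) 
  d: [3/5, 1/1) 

Answer: f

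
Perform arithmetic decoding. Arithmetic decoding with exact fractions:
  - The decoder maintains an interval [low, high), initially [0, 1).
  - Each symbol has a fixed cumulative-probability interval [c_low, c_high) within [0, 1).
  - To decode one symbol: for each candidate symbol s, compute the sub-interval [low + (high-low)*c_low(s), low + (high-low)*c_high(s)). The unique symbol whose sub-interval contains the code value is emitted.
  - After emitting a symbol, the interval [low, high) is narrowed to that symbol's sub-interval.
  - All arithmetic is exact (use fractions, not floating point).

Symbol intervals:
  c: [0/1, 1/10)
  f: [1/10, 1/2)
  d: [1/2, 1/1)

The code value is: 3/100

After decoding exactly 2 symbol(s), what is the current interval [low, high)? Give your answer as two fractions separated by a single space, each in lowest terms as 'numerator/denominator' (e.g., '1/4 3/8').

Answer: 1/100 1/20

Derivation:
Step 1: interval [0/1, 1/1), width = 1/1 - 0/1 = 1/1
  'c': [0/1 + 1/1*0/1, 0/1 + 1/1*1/10) = [0/1, 1/10) <- contains code 3/100
  'f': [0/1 + 1/1*1/10, 0/1 + 1/1*1/2) = [1/10, 1/2)
  'd': [0/1 + 1/1*1/2, 0/1 + 1/1*1/1) = [1/2, 1/1)
  emit 'c', narrow to [0/1, 1/10)
Step 2: interval [0/1, 1/10), width = 1/10 - 0/1 = 1/10
  'c': [0/1 + 1/10*0/1, 0/1 + 1/10*1/10) = [0/1, 1/100)
  'f': [0/1 + 1/10*1/10, 0/1 + 1/10*1/2) = [1/100, 1/20) <- contains code 3/100
  'd': [0/1 + 1/10*1/2, 0/1 + 1/10*1/1) = [1/20, 1/10)
  emit 'f', narrow to [1/100, 1/20)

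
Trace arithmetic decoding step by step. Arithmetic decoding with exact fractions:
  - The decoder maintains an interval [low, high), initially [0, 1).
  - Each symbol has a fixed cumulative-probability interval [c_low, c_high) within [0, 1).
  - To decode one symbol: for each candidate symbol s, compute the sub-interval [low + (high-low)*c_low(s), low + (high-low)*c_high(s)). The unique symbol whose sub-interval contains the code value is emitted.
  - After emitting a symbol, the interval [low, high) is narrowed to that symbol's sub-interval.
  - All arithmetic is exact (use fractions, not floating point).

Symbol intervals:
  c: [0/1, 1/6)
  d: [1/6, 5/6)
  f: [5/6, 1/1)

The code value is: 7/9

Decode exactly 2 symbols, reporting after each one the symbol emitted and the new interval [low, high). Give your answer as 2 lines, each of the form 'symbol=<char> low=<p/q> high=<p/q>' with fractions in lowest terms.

Step 1: interval [0/1, 1/1), width = 1/1 - 0/1 = 1/1
  'c': [0/1 + 1/1*0/1, 0/1 + 1/1*1/6) = [0/1, 1/6)
  'd': [0/1 + 1/1*1/6, 0/1 + 1/1*5/6) = [1/6, 5/6) <- contains code 7/9
  'f': [0/1 + 1/1*5/6, 0/1 + 1/1*1/1) = [5/6, 1/1)
  emit 'd', narrow to [1/6, 5/6)
Step 2: interval [1/6, 5/6), width = 5/6 - 1/6 = 2/3
  'c': [1/6 + 2/3*0/1, 1/6 + 2/3*1/6) = [1/6, 5/18)
  'd': [1/6 + 2/3*1/6, 1/6 + 2/3*5/6) = [5/18, 13/18)
  'f': [1/6 + 2/3*5/6, 1/6 + 2/3*1/1) = [13/18, 5/6) <- contains code 7/9
  emit 'f', narrow to [13/18, 5/6)

Answer: symbol=d low=1/6 high=5/6
symbol=f low=13/18 high=5/6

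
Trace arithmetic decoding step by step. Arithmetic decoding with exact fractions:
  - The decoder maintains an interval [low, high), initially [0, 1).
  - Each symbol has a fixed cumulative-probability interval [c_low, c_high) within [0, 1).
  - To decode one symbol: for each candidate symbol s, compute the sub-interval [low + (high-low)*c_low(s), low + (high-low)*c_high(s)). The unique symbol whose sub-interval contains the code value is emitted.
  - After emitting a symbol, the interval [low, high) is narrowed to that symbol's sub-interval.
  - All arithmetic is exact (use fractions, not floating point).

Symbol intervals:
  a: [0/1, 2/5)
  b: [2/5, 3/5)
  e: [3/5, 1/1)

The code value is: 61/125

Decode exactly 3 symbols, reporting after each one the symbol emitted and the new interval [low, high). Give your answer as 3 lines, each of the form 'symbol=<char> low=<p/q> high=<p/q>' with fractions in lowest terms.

Answer: symbol=b low=2/5 high=3/5
symbol=b low=12/25 high=13/25
symbol=a low=12/25 high=62/125

Derivation:
Step 1: interval [0/1, 1/1), width = 1/1 - 0/1 = 1/1
  'a': [0/1 + 1/1*0/1, 0/1 + 1/1*2/5) = [0/1, 2/5)
  'b': [0/1 + 1/1*2/5, 0/1 + 1/1*3/5) = [2/5, 3/5) <- contains code 61/125
  'e': [0/1 + 1/1*3/5, 0/1 + 1/1*1/1) = [3/5, 1/1)
  emit 'b', narrow to [2/5, 3/5)
Step 2: interval [2/5, 3/5), width = 3/5 - 2/5 = 1/5
  'a': [2/5 + 1/5*0/1, 2/5 + 1/5*2/5) = [2/5, 12/25)
  'b': [2/5 + 1/5*2/5, 2/5 + 1/5*3/5) = [12/25, 13/25) <- contains code 61/125
  'e': [2/5 + 1/5*3/5, 2/5 + 1/5*1/1) = [13/25, 3/5)
  emit 'b', narrow to [12/25, 13/25)
Step 3: interval [12/25, 13/25), width = 13/25 - 12/25 = 1/25
  'a': [12/25 + 1/25*0/1, 12/25 + 1/25*2/5) = [12/25, 62/125) <- contains code 61/125
  'b': [12/25 + 1/25*2/5, 12/25 + 1/25*3/5) = [62/125, 63/125)
  'e': [12/25 + 1/25*3/5, 12/25 + 1/25*1/1) = [63/125, 13/25)
  emit 'a', narrow to [12/25, 62/125)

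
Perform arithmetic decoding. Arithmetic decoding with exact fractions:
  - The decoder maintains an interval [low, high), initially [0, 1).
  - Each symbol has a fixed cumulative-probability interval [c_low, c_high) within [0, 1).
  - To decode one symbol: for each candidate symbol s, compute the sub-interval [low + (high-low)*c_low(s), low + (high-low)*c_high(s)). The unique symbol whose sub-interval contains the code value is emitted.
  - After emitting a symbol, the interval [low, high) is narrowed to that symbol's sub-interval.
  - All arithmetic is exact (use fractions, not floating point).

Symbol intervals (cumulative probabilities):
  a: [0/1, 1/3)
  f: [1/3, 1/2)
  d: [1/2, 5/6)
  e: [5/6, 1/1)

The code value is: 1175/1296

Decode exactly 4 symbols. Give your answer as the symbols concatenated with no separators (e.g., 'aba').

Step 1: interval [0/1, 1/1), width = 1/1 - 0/1 = 1/1
  'a': [0/1 + 1/1*0/1, 0/1 + 1/1*1/3) = [0/1, 1/3)
  'f': [0/1 + 1/1*1/3, 0/1 + 1/1*1/2) = [1/3, 1/2)
  'd': [0/1 + 1/1*1/2, 0/1 + 1/1*5/6) = [1/2, 5/6)
  'e': [0/1 + 1/1*5/6, 0/1 + 1/1*1/1) = [5/6, 1/1) <- contains code 1175/1296
  emit 'e', narrow to [5/6, 1/1)
Step 2: interval [5/6, 1/1), width = 1/1 - 5/6 = 1/6
  'a': [5/6 + 1/6*0/1, 5/6 + 1/6*1/3) = [5/6, 8/9)
  'f': [5/6 + 1/6*1/3, 5/6 + 1/6*1/2) = [8/9, 11/12) <- contains code 1175/1296
  'd': [5/6 + 1/6*1/2, 5/6 + 1/6*5/6) = [11/12, 35/36)
  'e': [5/6 + 1/6*5/6, 5/6 + 1/6*1/1) = [35/36, 1/1)
  emit 'f', narrow to [8/9, 11/12)
Step 3: interval [8/9, 11/12), width = 11/12 - 8/9 = 1/36
  'a': [8/9 + 1/36*0/1, 8/9 + 1/36*1/3) = [8/9, 97/108)
  'f': [8/9 + 1/36*1/3, 8/9 + 1/36*1/2) = [97/108, 65/72)
  'd': [8/9 + 1/36*1/2, 8/9 + 1/36*5/6) = [65/72, 197/216) <- contains code 1175/1296
  'e': [8/9 + 1/36*5/6, 8/9 + 1/36*1/1) = [197/216, 11/12)
  emit 'd', narrow to [65/72, 197/216)
Step 4: interval [65/72, 197/216), width = 197/216 - 65/72 = 1/108
  'a': [65/72 + 1/108*0/1, 65/72 + 1/108*1/3) = [65/72, 587/648)
  'f': [65/72 + 1/108*1/3, 65/72 + 1/108*1/2) = [587/648, 49/54) <- contains code 1175/1296
  'd': [65/72 + 1/108*1/2, 65/72 + 1/108*5/6) = [49/54, 295/324)
  'e': [65/72 + 1/108*5/6, 65/72 + 1/108*1/1) = [295/324, 197/216)
  emit 'f', narrow to [587/648, 49/54)

Answer: efdf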